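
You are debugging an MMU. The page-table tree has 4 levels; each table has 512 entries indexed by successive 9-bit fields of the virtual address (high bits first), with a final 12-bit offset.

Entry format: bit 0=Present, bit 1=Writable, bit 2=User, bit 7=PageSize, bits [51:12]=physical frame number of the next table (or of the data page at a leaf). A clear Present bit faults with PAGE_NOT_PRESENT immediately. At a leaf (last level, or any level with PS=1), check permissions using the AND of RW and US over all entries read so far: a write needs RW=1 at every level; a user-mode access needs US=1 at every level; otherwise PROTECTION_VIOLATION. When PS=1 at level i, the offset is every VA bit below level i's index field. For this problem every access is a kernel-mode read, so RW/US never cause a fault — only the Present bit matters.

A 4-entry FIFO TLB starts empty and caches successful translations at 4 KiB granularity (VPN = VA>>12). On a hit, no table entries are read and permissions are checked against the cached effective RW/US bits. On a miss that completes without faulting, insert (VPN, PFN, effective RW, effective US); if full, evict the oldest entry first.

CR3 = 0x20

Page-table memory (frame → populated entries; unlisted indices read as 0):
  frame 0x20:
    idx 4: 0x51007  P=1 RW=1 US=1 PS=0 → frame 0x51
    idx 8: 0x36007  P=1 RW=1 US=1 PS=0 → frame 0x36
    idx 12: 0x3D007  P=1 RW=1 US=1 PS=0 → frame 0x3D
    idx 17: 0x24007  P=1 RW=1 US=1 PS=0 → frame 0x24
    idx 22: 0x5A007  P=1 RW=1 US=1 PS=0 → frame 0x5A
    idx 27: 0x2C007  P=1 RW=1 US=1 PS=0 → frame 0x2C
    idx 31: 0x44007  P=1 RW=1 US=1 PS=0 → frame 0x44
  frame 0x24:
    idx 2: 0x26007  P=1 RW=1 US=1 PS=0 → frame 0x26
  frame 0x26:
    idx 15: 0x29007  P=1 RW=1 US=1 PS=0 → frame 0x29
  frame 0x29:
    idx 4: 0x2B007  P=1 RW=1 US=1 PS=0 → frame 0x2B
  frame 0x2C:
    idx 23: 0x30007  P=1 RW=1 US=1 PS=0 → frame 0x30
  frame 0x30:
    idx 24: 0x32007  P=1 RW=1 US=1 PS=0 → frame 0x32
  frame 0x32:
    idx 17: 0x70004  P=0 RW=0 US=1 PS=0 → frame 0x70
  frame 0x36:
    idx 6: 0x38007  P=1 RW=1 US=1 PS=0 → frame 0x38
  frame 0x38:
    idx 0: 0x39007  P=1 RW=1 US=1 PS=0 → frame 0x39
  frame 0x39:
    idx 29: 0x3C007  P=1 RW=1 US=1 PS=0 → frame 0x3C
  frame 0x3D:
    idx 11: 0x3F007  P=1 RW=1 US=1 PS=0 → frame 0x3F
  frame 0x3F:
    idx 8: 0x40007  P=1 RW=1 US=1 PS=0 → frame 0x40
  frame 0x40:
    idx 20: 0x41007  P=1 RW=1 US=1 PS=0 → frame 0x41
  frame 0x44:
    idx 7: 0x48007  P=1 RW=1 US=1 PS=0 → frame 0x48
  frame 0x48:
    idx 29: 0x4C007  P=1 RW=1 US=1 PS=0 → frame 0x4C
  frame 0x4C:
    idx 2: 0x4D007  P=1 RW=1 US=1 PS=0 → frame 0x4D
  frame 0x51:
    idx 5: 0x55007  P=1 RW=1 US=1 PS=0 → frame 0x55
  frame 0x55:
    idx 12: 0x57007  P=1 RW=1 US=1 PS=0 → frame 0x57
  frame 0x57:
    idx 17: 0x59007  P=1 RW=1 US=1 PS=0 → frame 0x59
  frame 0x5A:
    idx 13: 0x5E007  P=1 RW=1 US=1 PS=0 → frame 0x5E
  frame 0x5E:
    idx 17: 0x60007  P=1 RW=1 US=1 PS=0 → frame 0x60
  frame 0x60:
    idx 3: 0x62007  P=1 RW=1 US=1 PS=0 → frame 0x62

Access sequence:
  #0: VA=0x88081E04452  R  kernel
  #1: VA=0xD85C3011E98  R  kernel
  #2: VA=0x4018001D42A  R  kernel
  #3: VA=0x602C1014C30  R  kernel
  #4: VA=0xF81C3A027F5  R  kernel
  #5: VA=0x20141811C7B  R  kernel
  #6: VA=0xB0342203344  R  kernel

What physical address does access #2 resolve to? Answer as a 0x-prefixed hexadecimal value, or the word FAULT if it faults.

Trace:
#0 VA=0x88081E04452 (r,kernel):
  L0 @0x20[17] → 0x24007  P=1,RW=1,US=1,PS=0
  L1 @0x24[2] → 0x26007  P=1,RW=1,US=1,PS=0
  L2 @0x26[15] → 0x29007  P=1,RW=1,US=1,PS=0
  L3 @0x29[4] → 0x2B007  P=1,RW=1,US=1,PS=0
  ⇒ phys 0x2B452  [4 reads]
#1 VA=0xD85C3011E98 (r,kernel):
  L0 @0x20[27] → 0x2C007  P=1,RW=1,US=1,PS=0
  L1 @0x2C[23] → 0x30007  P=1,RW=1,US=1,PS=0
  L2 @0x30[24] → 0x32007  P=1,RW=1,US=1,PS=0
  L3 @0x32[17] → 0x70004  P=0,RW=0,US=1,PS=0
  ✗ PAGE_NOT_PRESENT  [4 reads]
#2 VA=0x4018001D42A (r,kernel):
  L0 @0x20[8] → 0x36007  P=1,RW=1,US=1,PS=0
  L1 @0x36[6] → 0x38007  P=1,RW=1,US=1,PS=0
  L2 @0x38[0] → 0x39007  P=1,RW=1,US=1,PS=0
  L3 @0x39[29] → 0x3C007  P=1,RW=1,US=1,PS=0
  ⇒ phys 0x3C42A  [4 reads]
#3 VA=0x602C1014C30 (r,kernel):
  L0 @0x20[12] → 0x3D007  P=1,RW=1,US=1,PS=0
  L1 @0x3D[11] → 0x3F007  P=1,RW=1,US=1,PS=0
  L2 @0x3F[8] → 0x40007  P=1,RW=1,US=1,PS=0
  L3 @0x40[20] → 0x41007  P=1,RW=1,US=1,PS=0
  ⇒ phys 0x41C30  [4 reads]
#4 VA=0xF81C3A027F5 (r,kernel):
  L0 @0x20[31] → 0x44007  P=1,RW=1,US=1,PS=0
  L1 @0x44[7] → 0x48007  P=1,RW=1,US=1,PS=0
  L2 @0x48[29] → 0x4C007  P=1,RW=1,US=1,PS=0
  L3 @0x4C[2] → 0x4D007  P=1,RW=1,US=1,PS=0
  ⇒ phys 0x4D7F5  [4 reads]
#5 VA=0x20141811C7B (r,kernel):
  L0 @0x20[4] → 0x51007  P=1,RW=1,US=1,PS=0
  L1 @0x51[5] → 0x55007  P=1,RW=1,US=1,PS=0
  L2 @0x55[12] → 0x57007  P=1,RW=1,US=1,PS=0
  L3 @0x57[17] → 0x59007  P=1,RW=1,US=1,PS=0
  ⇒ phys 0x59C7B  [4 reads]
#6 VA=0xB0342203344 (r,kernel):
  L0 @0x20[22] → 0x5A007  P=1,RW=1,US=1,PS=0
  L1 @0x5A[13] → 0x5E007  P=1,RW=1,US=1,PS=0
  L2 @0x5E[17] → 0x60007  P=1,RW=1,US=1,PS=0
  L3 @0x60[3] → 0x62007  P=1,RW=1,US=1,PS=0
  ⇒ phys 0x62344  [4 reads]

Access #2 PA: 0x3C42A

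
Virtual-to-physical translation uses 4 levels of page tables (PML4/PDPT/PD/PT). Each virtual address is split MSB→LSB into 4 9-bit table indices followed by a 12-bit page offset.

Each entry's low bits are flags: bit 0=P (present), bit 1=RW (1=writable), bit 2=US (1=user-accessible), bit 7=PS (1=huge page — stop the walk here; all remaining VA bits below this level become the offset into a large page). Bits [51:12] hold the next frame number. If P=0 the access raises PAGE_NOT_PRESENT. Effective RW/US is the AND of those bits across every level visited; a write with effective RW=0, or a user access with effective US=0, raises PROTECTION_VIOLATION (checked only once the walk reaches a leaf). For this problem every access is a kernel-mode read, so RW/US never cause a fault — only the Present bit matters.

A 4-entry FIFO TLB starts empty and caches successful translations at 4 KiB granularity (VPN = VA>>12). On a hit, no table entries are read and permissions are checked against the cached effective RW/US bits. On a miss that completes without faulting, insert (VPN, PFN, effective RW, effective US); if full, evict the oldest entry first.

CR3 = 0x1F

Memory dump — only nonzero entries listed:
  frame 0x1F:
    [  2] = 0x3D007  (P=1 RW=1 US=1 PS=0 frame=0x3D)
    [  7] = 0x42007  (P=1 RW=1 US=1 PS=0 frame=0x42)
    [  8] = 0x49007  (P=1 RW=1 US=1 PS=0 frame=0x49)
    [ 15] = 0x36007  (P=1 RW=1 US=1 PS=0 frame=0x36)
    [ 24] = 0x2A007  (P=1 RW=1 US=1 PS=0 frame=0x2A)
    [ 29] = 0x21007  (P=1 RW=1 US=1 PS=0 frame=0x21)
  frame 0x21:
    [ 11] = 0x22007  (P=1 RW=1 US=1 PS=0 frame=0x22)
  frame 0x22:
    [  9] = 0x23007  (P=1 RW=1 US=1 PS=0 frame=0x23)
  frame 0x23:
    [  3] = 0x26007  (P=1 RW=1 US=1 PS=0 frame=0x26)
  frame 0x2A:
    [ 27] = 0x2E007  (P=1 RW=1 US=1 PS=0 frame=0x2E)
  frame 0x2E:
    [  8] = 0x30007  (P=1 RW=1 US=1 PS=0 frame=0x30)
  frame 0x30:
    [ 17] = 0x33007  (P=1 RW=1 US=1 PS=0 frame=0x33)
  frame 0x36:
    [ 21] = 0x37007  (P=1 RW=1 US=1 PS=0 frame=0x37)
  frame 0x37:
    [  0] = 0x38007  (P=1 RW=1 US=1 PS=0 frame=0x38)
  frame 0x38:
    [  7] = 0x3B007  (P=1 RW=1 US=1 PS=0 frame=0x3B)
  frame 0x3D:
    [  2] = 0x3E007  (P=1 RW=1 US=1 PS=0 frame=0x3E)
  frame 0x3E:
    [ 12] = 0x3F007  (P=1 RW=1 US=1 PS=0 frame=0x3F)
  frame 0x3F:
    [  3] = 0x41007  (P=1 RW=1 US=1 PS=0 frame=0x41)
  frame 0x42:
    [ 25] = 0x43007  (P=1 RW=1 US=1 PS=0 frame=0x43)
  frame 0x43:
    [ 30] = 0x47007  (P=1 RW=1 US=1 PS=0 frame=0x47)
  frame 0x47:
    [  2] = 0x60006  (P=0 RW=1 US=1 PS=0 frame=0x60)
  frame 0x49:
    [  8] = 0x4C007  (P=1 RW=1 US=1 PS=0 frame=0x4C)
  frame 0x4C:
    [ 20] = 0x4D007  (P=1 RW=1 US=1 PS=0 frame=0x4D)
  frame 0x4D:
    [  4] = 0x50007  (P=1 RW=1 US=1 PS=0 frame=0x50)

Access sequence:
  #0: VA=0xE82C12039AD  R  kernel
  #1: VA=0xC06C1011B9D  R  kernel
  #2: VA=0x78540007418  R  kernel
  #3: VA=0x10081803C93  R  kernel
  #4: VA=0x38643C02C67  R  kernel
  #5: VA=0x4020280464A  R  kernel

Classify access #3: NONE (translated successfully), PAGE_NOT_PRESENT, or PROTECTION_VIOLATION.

Per-access translation:
#0 VA=0xE82C12039AD (r,kernel):
  [0] read 0x1F idx=29: raw=0x21007 flags P=1 W=1 U=1 S=0
  [1] read 0x21 idx=11: raw=0x22007 flags P=1 W=1 U=1 S=0
  [2] read 0x22 idx=9: raw=0x23007 flags P=1 W=1 U=1 S=0
  [3] read 0x23 idx=3: raw=0x26007 flags P=1 W=1 U=1 S=0
  ✓ 0x269AD  — 4 lookups
#1 VA=0xC06C1011B9D (r,kernel):
  [0] read 0x1F idx=24: raw=0x2A007 flags P=1 W=1 U=1 S=0
  [1] read 0x2A idx=27: raw=0x2E007 flags P=1 W=1 U=1 S=0
  [2] read 0x2E idx=8: raw=0x30007 flags P=1 W=1 U=1 S=0
  [3] read 0x30 idx=17: raw=0x33007 flags P=1 W=1 U=1 S=0
  ✓ 0x33B9D  — 4 lookups
#2 VA=0x78540007418 (r,kernel):
  [0] read 0x1F idx=15: raw=0x36007 flags P=1 W=1 U=1 S=0
  [1] read 0x36 idx=21: raw=0x37007 flags P=1 W=1 U=1 S=0
  [2] read 0x37 idx=0: raw=0x38007 flags P=1 W=1 U=1 S=0
  [3] read 0x38 idx=7: raw=0x3B007 flags P=1 W=1 U=1 S=0
  ✓ 0x3B418  — 4 lookups
#3 VA=0x10081803C93 (r,kernel):
  [0] read 0x1F idx=2: raw=0x3D007 flags P=1 W=1 U=1 S=0
  [1] read 0x3D idx=2: raw=0x3E007 flags P=1 W=1 U=1 S=0
  [2] read 0x3E idx=12: raw=0x3F007 flags P=1 W=1 U=1 S=0
  [3] read 0x3F idx=3: raw=0x41007 flags P=1 W=1 U=1 S=0
  ✓ 0x41C93  — 4 lookups
#4 VA=0x38643C02C67 (r,kernel):
  [0] read 0x1F idx=7: raw=0x42007 flags P=1 W=1 U=1 S=0
  [1] read 0x42 idx=25: raw=0x43007 flags P=1 W=1 U=1 S=0
  [2] read 0x43 idx=30: raw=0x47007 flags P=1 W=1 U=1 S=0
  [3] read 0x47 idx=2: raw=0x60006 flags P=0 W=1 U=1 S=0
  → PAGE_NOT_PRESENT  (4 entries read)
#5 VA=0x4020280464A (r,kernel):
  [0] read 0x1F idx=8: raw=0x49007 flags P=1 W=1 U=1 S=0
  [1] read 0x49 idx=8: raw=0x4C007 flags P=1 W=1 U=1 S=0
  [2] read 0x4C idx=20: raw=0x4D007 flags P=1 W=1 U=1 S=0
  [3] read 0x4D idx=4: raw=0x50007 flags P=1 W=1 U=1 S=0
  ✓ 0x5064A  — 4 lookups

Access #3 fault: NONE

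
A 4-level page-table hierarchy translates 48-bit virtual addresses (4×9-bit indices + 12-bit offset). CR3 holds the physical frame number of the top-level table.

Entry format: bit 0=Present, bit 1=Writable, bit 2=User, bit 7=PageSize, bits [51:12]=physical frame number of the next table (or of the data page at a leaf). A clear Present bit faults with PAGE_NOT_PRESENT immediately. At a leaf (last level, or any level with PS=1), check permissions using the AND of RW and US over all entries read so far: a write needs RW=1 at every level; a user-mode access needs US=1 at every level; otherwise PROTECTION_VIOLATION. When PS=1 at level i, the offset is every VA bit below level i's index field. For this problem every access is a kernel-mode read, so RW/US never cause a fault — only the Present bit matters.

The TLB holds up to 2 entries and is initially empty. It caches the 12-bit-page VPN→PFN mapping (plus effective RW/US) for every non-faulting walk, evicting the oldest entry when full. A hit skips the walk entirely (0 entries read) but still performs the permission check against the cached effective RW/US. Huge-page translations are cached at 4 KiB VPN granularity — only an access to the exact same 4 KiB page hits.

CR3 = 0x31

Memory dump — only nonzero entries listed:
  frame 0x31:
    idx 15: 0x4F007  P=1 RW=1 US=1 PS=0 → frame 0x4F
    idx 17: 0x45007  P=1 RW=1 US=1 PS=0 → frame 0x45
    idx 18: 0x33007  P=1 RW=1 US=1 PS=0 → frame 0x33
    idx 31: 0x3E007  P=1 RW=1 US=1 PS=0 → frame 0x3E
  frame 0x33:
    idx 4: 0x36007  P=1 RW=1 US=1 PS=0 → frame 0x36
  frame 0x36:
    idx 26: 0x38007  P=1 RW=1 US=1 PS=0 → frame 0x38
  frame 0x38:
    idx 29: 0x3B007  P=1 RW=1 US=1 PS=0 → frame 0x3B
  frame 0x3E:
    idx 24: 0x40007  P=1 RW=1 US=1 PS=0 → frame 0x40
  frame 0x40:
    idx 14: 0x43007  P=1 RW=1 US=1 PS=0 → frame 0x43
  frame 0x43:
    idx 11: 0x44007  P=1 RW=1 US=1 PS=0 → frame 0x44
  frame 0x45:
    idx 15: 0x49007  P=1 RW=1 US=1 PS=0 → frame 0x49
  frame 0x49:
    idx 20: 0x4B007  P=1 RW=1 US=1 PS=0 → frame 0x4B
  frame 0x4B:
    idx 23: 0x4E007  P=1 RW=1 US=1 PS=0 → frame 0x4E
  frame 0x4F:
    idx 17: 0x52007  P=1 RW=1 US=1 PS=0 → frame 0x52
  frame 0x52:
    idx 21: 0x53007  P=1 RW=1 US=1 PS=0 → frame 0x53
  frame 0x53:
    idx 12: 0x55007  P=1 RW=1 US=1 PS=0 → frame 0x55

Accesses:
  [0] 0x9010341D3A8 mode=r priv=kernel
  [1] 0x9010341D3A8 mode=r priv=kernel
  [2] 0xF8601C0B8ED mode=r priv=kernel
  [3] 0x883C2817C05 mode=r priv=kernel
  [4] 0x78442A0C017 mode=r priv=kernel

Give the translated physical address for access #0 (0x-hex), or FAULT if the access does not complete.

Walk each access:
#0 VA=0x9010341D3A8 (r,kernel):
  [0] read 0x31 idx=18: raw=0x33007 flags P=1 W=1 U=1 S=0
  [1] read 0x33 idx=4: raw=0x36007 flags P=1 W=1 U=1 S=0
  [2] read 0x36 idx=26: raw=0x38007 flags P=1 W=1 U=1 S=0
  [3] read 0x38 idx=29: raw=0x3B007 flags P=1 W=1 U=1 S=0
  ✓ 0x3B3A8  — 4 lookups
#1 VA=0x9010341D3A8 (r,kernel):
  TLB hit vpn=0x9010341D → PA=0x3B3A8
#2 VA=0xF8601C0B8ED (r,kernel):
  [0] read 0x31 idx=31: raw=0x3E007 flags P=1 W=1 U=1 S=0
  [1] read 0x3E idx=24: raw=0x40007 flags P=1 W=1 U=1 S=0
  [2] read 0x40 idx=14: raw=0x43007 flags P=1 W=1 U=1 S=0
  [3] read 0x43 idx=11: raw=0x44007 flags P=1 W=1 U=1 S=0
  ✓ 0x448ED  — 4 lookups
#3 VA=0x883C2817C05 (r,kernel):
  [0] read 0x31 idx=17: raw=0x45007 flags P=1 W=1 U=1 S=0
  [1] read 0x45 idx=15: raw=0x49007 flags P=1 W=1 U=1 S=0
  [2] read 0x49 idx=20: raw=0x4B007 flags P=1 W=1 U=1 S=0
  [3] read 0x4B idx=23: raw=0x4E007 flags P=1 W=1 U=1 S=0
  ✓ 0x4EC05  — 4 lookups
#4 VA=0x78442A0C017 (r,kernel):
  [0] read 0x31 idx=15: raw=0x4F007 flags P=1 W=1 U=1 S=0
  [1] read 0x4F idx=17: raw=0x52007 flags P=1 W=1 U=1 S=0
  [2] read 0x52 idx=21: raw=0x53007 flags P=1 W=1 U=1 S=0
  [3] read 0x53 idx=12: raw=0x55007 flags P=1 W=1 U=1 S=0
  ✓ 0x55017  — 4 lookups

Access #0 PA: 0x3B3A8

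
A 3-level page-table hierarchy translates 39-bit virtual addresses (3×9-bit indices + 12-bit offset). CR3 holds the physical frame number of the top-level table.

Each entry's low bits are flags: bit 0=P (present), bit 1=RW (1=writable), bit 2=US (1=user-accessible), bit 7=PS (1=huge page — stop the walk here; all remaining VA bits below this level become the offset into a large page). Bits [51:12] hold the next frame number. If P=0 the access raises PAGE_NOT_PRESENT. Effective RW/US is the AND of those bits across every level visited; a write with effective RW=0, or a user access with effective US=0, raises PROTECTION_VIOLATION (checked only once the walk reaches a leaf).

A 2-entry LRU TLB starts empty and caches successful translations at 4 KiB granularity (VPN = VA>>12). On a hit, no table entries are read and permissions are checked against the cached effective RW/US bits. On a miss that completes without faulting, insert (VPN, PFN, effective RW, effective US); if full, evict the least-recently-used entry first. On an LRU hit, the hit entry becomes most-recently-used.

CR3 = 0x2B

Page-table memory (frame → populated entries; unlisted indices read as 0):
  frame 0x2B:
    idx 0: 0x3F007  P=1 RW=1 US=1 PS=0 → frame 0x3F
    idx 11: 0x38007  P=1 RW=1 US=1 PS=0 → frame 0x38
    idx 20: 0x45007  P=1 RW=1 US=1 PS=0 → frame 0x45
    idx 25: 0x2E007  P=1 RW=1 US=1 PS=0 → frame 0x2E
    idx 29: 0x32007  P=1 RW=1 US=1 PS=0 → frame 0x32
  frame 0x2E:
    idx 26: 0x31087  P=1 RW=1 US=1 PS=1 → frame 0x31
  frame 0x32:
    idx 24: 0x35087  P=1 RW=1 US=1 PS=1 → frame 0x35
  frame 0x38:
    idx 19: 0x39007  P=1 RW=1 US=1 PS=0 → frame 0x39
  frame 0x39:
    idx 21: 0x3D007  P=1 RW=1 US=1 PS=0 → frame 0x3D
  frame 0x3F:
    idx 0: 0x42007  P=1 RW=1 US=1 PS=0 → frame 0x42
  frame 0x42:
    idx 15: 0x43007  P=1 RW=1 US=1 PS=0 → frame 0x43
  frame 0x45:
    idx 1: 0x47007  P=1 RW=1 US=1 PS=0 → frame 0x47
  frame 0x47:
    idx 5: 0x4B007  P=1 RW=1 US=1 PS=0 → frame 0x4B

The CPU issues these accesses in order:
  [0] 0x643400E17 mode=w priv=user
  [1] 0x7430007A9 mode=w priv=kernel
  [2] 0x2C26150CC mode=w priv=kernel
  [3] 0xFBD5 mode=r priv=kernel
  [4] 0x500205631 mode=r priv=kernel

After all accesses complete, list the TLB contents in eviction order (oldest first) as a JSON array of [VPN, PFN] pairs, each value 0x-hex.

Trace:
#0 VA=0x643400E17 (w,user):
  lvl0: tbl 0x2B, slot 25 ⇒ 0x2E007 (P1/RW1/US1/PS0)
  lvl1: tbl 0x2E, slot 26 ⇒ 0x31087 (P1/RW1/US1/PS1)
  ✓ 0x31E17 (huge @L1)  — 2 lookups
#1 VA=0x7430007A9 (w,kernel):
  lvl0: tbl 0x2B, slot 29 ⇒ 0x32007 (P1/RW1/US1/PS0)
  lvl1: tbl 0x32, slot 24 ⇒ 0x35087 (P1/RW1/US1/PS1)
  ✓ 0x357A9 (huge @L1)  — 2 lookups
#2 VA=0x2C26150CC (w,kernel):
  lvl0: tbl 0x2B, slot 11 ⇒ 0x38007 (P1/RW1/US1/PS0)
  lvl1: tbl 0x38, slot 19 ⇒ 0x39007 (P1/RW1/US1/PS0)
  lvl2: tbl 0x39, slot 21 ⇒ 0x3D007 (P1/RW1/US1/PS0)
  ✓ 0x3D0CC  — 3 lookups
#3 VA=0xFBD5 (r,kernel):
  lvl0: tbl 0x2B, slot 0 ⇒ 0x3F007 (P1/RW1/US1/PS0)
  lvl1: tbl 0x3F, slot 0 ⇒ 0x42007 (P1/RW1/US1/PS0)
  lvl2: tbl 0x42, slot 15 ⇒ 0x43007 (P1/RW1/US1/PS0)
  ✓ 0x43BD5  — 3 lookups
#4 VA=0x500205631 (r,kernel):
  lvl0: tbl 0x2B, slot 20 ⇒ 0x45007 (P1/RW1/US1/PS0)
  lvl1: tbl 0x45, slot 1 ⇒ 0x47007 (P1/RW1/US1/PS0)
  lvl2: tbl 0x47, slot 5 ⇒ 0x4B007 (P1/RW1/US1/PS0)
  ✓ 0x4B631  — 3 lookups

TLB: [["0xF", "0x43"], ["0x500205", "0x4B"]]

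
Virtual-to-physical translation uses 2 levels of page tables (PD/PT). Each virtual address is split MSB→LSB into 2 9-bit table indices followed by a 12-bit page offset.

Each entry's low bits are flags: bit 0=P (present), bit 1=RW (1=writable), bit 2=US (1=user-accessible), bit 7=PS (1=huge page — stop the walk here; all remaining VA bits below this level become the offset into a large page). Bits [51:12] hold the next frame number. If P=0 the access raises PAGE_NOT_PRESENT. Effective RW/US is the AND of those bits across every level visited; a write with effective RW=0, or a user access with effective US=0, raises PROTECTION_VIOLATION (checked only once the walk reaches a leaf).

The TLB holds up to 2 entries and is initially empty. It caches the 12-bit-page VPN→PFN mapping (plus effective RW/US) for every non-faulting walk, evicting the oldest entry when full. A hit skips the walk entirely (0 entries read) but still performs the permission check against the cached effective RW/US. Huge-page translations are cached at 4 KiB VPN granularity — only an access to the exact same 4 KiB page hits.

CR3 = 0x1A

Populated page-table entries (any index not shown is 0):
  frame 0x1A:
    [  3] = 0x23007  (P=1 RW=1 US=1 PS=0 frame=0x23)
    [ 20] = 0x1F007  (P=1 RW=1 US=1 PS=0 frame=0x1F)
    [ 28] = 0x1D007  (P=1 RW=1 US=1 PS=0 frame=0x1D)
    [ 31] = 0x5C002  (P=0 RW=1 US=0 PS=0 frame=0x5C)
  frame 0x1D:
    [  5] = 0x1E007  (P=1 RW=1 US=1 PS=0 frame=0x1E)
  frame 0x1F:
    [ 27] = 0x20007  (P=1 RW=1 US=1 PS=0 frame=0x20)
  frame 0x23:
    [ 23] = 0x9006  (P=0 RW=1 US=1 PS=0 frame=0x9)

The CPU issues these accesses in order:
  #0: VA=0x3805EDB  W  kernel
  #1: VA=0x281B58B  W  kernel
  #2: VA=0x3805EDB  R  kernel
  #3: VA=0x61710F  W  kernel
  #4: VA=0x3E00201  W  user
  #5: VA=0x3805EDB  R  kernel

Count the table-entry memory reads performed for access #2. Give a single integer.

Per-access translation:
#0 VA=0x3805EDB (w,kernel):
  L0 @0x1A[28] → 0x1D007  P=1,RW=1,US=1,PS=0
  L1 @0x1D[5] → 0x1E007  P=1,RW=1,US=1,PS=0
  ✓ 0x1EEDB  — 2 lookups
#1 VA=0x281B58B (w,kernel):
  L0 @0x1A[20] → 0x1F007  P=1,RW=1,US=1,PS=0
  L1 @0x1F[27] → 0x20007  P=1,RW=1,US=1,PS=0
  ✓ 0x2058B  — 2 lookups
#2 VA=0x3805EDB (r,kernel):
  TLB hit vpn=0x3805 → PA=0x1EEDB
#3 VA=0x61710F (w,kernel):
  L0 @0x1A[3] → 0x23007  P=1,RW=1,US=1,PS=0
  L1 @0x23[23] → 0x9006  P=0,RW=1,US=1,PS=0
  ✗ PAGE_NOT_PRESENT  [2 reads]
#4 VA=0x3E00201 (w,user):
  L0 @0x1A[31] → 0x5C002  P=0,RW=1,US=0,PS=0
  ✗ PAGE_NOT_PRESENT  [1 reads]
#5 VA=0x3805EDB (r,kernel):
  TLB hit vpn=0x3805 → PA=0x1EEDB

Entries read for #2: 0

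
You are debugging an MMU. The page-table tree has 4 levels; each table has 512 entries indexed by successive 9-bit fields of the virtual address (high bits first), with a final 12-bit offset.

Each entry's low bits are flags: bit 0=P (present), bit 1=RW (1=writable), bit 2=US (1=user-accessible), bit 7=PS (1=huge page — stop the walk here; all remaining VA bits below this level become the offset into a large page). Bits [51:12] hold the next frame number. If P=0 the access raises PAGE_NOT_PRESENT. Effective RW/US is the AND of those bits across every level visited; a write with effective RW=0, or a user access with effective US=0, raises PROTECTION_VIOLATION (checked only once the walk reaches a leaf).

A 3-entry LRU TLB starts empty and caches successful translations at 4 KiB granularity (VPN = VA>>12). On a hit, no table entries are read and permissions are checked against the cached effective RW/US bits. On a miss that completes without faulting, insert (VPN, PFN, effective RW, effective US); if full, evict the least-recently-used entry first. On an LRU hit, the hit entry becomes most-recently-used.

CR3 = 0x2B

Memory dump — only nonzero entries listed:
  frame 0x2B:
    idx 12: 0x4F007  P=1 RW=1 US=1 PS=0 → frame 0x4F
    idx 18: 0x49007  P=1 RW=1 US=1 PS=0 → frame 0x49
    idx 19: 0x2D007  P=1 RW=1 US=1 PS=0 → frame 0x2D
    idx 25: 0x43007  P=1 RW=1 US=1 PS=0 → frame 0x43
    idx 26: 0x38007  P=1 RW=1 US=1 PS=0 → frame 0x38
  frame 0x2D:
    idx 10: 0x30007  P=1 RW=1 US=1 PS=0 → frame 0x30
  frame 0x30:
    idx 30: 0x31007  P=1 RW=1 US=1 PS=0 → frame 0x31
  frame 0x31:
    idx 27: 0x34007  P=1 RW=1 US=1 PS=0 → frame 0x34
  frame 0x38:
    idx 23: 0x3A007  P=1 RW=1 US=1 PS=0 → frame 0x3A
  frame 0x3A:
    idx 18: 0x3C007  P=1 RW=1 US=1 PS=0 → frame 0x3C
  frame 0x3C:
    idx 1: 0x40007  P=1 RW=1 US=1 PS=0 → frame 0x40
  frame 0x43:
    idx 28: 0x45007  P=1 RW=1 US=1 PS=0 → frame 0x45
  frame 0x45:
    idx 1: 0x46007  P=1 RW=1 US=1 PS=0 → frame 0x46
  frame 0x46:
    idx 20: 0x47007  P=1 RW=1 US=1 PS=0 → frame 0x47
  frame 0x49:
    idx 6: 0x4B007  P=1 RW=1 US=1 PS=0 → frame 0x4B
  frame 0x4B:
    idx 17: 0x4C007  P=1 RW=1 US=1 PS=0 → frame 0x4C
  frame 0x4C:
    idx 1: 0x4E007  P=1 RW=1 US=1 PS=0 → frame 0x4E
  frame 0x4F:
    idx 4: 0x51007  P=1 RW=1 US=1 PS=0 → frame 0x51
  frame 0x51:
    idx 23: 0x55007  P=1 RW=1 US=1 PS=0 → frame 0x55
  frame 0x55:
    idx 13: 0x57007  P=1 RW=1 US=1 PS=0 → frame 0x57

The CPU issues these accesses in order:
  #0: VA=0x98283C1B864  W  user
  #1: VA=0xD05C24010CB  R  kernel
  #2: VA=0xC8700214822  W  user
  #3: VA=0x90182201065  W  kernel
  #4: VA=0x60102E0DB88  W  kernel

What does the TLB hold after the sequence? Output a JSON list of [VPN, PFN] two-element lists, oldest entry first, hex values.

Trace:
#0 VA=0x98283C1B864 (w,user):
  L0: frame=0x2B idx=19 entry=0x2D007 [P=1 RW=1 US=1 PS=0]
  L1: frame=0x2D idx=10 entry=0x30007 [P=1 RW=1 US=1 PS=0]
  L2: frame=0x30 idx=30 entry=0x31007 [P=1 RW=1 US=1 PS=0]
  L3: frame=0x31 idx=27 entry=0x34007 [P=1 RW=1 US=1 PS=0]
  ✓ 0x34864  — 4 lookups
#1 VA=0xD05C24010CB (r,kernel):
  L0: frame=0x2B idx=26 entry=0x38007 [P=1 RW=1 US=1 PS=0]
  L1: frame=0x38 idx=23 entry=0x3A007 [P=1 RW=1 US=1 PS=0]
  L2: frame=0x3A idx=18 entry=0x3C007 [P=1 RW=1 US=1 PS=0]
  L3: frame=0x3C idx=1 entry=0x40007 [P=1 RW=1 US=1 PS=0]
  ✓ 0x400CB  — 4 lookups
#2 VA=0xC8700214822 (w,user):
  L0: frame=0x2B idx=25 entry=0x43007 [P=1 RW=1 US=1 PS=0]
  L1: frame=0x43 idx=28 entry=0x45007 [P=1 RW=1 US=1 PS=0]
  L2: frame=0x45 idx=1 entry=0x46007 [P=1 RW=1 US=1 PS=0]
  L3: frame=0x46 idx=20 entry=0x47007 [P=1 RW=1 US=1 PS=0]
  ✓ 0x47822  — 4 lookups
#3 VA=0x90182201065 (w,kernel):
  L0: frame=0x2B idx=18 entry=0x49007 [P=1 RW=1 US=1 PS=0]
  L1: frame=0x49 idx=6 entry=0x4B007 [P=1 RW=1 US=1 PS=0]
  L2: frame=0x4B idx=17 entry=0x4C007 [P=1 RW=1 US=1 PS=0]
  L3: frame=0x4C idx=1 entry=0x4E007 [P=1 RW=1 US=1 PS=0]
  ✓ 0x4E065  — 4 lookups
#4 VA=0x60102E0DB88 (w,kernel):
  L0: frame=0x2B idx=12 entry=0x4F007 [P=1 RW=1 US=1 PS=0]
  L1: frame=0x4F idx=4 entry=0x51007 [P=1 RW=1 US=1 PS=0]
  L2: frame=0x51 idx=23 entry=0x55007 [P=1 RW=1 US=1 PS=0]
  L3: frame=0x55 idx=13 entry=0x57007 [P=1 RW=1 US=1 PS=0]
  ✓ 0x57B88  — 4 lookups

TLB: [["0xC8700214", "0x47"], ["0x90182201", "0x4E"], ["0x60102E0D", "0x57"]]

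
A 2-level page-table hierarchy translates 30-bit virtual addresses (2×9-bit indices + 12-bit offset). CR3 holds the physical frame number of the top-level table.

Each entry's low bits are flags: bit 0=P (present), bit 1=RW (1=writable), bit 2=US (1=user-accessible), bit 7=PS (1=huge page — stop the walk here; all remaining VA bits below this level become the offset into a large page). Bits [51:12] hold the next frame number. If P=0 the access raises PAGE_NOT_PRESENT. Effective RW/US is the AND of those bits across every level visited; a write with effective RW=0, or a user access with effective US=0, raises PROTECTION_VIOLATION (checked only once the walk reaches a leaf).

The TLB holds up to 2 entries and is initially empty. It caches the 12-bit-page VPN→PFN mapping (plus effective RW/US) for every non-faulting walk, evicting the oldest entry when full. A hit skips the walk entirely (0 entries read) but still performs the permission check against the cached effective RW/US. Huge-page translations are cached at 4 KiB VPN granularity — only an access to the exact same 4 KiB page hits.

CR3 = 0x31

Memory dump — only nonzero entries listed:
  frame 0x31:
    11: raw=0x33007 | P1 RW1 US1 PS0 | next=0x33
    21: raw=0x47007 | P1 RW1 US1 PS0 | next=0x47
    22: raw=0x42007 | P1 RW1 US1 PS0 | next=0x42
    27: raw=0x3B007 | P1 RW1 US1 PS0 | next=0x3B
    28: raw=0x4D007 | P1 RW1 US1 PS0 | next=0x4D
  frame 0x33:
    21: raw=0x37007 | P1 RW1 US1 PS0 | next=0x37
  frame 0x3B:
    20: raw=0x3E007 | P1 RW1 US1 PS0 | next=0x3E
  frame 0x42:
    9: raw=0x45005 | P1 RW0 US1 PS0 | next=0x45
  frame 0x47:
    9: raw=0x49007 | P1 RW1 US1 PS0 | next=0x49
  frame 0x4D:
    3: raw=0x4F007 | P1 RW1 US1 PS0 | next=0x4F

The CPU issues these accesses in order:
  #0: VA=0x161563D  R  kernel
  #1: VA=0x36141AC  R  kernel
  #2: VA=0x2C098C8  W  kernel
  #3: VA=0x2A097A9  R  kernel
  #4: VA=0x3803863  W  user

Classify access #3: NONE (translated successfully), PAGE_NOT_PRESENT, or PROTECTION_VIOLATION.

Walk each access:
#0 VA=0x161563D (r,kernel):
  L0 @0x31[11] → 0x33007  P=1,RW=1,US=1,PS=0
  L1 @0x33[21] → 0x37007  P=1,RW=1,US=1,PS=0
  ✓ 0x3763D  — 2 lookups
#1 VA=0x36141AC (r,kernel):
  L0 @0x31[27] → 0x3B007  P=1,RW=1,US=1,PS=0
  L1 @0x3B[20] → 0x3E007  P=1,RW=1,US=1,PS=0
  ✓ 0x3E1AC  — 2 lookups
#2 VA=0x2C098C8 (w,kernel):
  L0 @0x31[22] → 0x42007  P=1,RW=1,US=1,PS=0
  L1 @0x42[9] → 0x45005  P=1,RW=0,US=1,PS=0
  → PROTECTION_VIOLATION  (2 entries read)
#3 VA=0x2A097A9 (r,kernel):
  L0 @0x31[21] → 0x47007  P=1,RW=1,US=1,PS=0
  L1 @0x47[9] → 0x49007  P=1,RW=1,US=1,PS=0
  ✓ 0x497A9  — 2 lookups
#4 VA=0x3803863 (w,user):
  L0 @0x31[28] → 0x4D007  P=1,RW=1,US=1,PS=0
  L1 @0x4D[3] → 0x4F007  P=1,RW=1,US=1,PS=0
  ✓ 0x4F863  — 2 lookups

Access #3 fault: NONE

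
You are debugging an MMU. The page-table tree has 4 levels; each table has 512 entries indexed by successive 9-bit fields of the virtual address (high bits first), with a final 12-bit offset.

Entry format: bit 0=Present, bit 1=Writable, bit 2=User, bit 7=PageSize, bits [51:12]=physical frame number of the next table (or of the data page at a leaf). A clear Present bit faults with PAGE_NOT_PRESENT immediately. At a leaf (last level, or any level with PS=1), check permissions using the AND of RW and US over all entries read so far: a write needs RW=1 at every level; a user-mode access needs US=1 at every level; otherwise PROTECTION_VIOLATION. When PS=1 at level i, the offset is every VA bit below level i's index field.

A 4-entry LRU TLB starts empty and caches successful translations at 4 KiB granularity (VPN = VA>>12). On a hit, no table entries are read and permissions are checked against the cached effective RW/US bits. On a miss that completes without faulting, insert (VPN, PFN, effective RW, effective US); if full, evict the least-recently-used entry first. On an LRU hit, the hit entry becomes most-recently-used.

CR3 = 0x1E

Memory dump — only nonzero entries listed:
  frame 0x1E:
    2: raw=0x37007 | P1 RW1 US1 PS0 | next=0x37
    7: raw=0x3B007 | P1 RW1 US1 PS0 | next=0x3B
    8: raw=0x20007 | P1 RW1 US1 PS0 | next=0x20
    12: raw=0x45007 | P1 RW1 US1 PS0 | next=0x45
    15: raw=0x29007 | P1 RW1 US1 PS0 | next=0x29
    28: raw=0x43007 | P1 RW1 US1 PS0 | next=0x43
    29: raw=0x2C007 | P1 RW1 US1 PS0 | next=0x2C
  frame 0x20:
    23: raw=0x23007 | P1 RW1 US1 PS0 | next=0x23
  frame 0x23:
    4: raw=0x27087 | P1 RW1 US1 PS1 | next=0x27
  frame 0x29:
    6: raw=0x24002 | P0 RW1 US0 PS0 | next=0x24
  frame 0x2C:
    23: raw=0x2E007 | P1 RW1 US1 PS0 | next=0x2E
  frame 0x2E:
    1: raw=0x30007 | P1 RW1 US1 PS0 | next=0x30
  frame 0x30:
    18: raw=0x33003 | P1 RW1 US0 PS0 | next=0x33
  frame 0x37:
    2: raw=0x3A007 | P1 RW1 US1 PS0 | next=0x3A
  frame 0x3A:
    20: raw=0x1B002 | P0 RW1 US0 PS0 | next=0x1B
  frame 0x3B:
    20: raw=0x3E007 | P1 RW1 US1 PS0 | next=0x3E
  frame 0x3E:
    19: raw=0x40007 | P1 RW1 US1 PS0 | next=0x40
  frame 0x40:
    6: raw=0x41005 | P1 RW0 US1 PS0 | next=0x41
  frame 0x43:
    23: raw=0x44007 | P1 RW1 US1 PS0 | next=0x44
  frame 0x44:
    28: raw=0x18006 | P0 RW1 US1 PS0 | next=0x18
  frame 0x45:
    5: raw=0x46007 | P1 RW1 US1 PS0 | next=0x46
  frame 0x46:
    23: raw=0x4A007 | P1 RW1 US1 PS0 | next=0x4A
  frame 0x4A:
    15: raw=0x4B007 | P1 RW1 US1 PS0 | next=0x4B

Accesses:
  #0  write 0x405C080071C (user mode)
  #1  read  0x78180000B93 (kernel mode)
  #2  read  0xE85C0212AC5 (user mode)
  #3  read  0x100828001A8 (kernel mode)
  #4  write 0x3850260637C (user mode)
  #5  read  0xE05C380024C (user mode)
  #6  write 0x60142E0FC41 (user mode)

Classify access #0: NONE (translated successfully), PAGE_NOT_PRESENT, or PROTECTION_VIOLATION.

Per-access translation:
#0 VA=0x405C080071C (w,user):
  L0: frame=0x1E idx=8 entry=0x20007 [P=1 RW=1 US=1 PS=0]
  L1: frame=0x20 idx=23 entry=0x23007 [P=1 RW=1 US=1 PS=0]
  L2: frame=0x23 idx=4 entry=0x27087 [P=1 RW=1 US=1 PS=1]
  ✓ 0x2771C (huge @L2)  — 3 lookups
#1 VA=0x78180000B93 (r,kernel):
  L0: frame=0x1E idx=15 entry=0x29007 [P=1 RW=1 US=1 PS=0]
  L1: frame=0x29 idx=6 entry=0x24002 [P=0 RW=1 US=0 PS=0]
  ⇒ fault: PAGE_NOT_PRESENT  — 2 lookups
#2 VA=0xE85C0212AC5 (r,user):
  L0: frame=0x1E idx=29 entry=0x2C007 [P=1 RW=1 US=1 PS=0]
  L1: frame=0x2C idx=23 entry=0x2E007 [P=1 RW=1 US=1 PS=0]
  L2: frame=0x2E idx=1 entry=0x30007 [P=1 RW=1 US=1 PS=0]
  L3: frame=0x30 idx=18 entry=0x33003 [P=1 RW=1 US=0 PS=0]
  ⇒ fault: PROTECTION_VIOLATION  — 4 lookups
#3 VA=0x100828001A8 (r,kernel):
  L0: frame=0x1E idx=2 entry=0x37007 [P=1 RW=1 US=1 PS=0]
  L1: frame=0x37 idx=2 entry=0x3A007 [P=1 RW=1 US=1 PS=0]
  L2: frame=0x3A idx=20 entry=0x1B002 [P=0 RW=1 US=0 PS=0]
  ⇒ fault: PAGE_NOT_PRESENT  — 3 lookups
#4 VA=0x3850260637C (w,user):
  L0: frame=0x1E idx=7 entry=0x3B007 [P=1 RW=1 US=1 PS=0]
  L1: frame=0x3B idx=20 entry=0x3E007 [P=1 RW=1 US=1 PS=0]
  L2: frame=0x3E idx=19 entry=0x40007 [P=1 RW=1 US=1 PS=0]
  L3: frame=0x40 idx=6 entry=0x41005 [P=1 RW=0 US=1 PS=0]
  ⇒ fault: PROTECTION_VIOLATION  — 4 lookups
#5 VA=0xE05C380024C (r,user):
  L0: frame=0x1E idx=28 entry=0x43007 [P=1 RW=1 US=1 PS=0]
  L1: frame=0x43 idx=23 entry=0x44007 [P=1 RW=1 US=1 PS=0]
  L2: frame=0x44 idx=28 entry=0x18006 [P=0 RW=1 US=1 PS=0]
  ⇒ fault: PAGE_NOT_PRESENT  — 3 lookups
#6 VA=0x60142E0FC41 (w,user):
  L0: frame=0x1E idx=12 entry=0x45007 [P=1 RW=1 US=1 PS=0]
  L1: frame=0x45 idx=5 entry=0x46007 [P=1 RW=1 US=1 PS=0]
  L2: frame=0x46 idx=23 entry=0x4A007 [P=1 RW=1 US=1 PS=0]
  L3: frame=0x4A idx=15 entry=0x4B007 [P=1 RW=1 US=1 PS=0]
  ✓ 0x4BC41  — 4 lookups

Access #0 fault: NONE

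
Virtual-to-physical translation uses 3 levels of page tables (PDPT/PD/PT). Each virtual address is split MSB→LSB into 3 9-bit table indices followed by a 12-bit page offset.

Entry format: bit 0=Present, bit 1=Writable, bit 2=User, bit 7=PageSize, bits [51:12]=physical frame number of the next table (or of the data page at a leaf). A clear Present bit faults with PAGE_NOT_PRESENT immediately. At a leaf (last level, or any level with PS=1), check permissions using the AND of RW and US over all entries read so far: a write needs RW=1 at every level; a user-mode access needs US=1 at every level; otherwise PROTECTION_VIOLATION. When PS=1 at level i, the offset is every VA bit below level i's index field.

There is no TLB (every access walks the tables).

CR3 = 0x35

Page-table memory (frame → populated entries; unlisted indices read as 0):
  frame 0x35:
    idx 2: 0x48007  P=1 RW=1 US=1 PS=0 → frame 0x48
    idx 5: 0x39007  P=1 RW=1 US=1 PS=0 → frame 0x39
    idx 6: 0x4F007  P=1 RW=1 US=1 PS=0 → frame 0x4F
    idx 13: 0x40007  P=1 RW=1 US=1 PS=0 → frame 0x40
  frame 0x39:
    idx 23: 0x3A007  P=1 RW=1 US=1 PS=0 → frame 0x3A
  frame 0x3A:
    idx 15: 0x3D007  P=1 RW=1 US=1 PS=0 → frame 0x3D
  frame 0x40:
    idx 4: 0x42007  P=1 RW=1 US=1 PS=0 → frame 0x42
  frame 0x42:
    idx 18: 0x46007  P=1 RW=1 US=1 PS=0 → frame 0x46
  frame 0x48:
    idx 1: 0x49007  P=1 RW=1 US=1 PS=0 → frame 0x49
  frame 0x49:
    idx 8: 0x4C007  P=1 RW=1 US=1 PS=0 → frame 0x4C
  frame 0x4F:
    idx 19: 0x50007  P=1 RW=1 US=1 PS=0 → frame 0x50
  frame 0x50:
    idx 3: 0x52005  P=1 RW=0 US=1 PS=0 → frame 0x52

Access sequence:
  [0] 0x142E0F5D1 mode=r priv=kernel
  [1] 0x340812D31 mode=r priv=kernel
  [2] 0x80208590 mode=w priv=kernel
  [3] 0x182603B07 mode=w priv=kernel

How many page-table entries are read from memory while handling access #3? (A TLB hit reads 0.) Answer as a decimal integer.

Trace:
#0 VA=0x142E0F5D1 (r,kernel):
  L0: frame=0x35 idx=5 entry=0x39007 [P=1 RW=1 US=1 PS=0]
  L1: frame=0x39 idx=23 entry=0x3A007 [P=1 RW=1 US=1 PS=0]
  L2: frame=0x3A idx=15 entry=0x3D007 [P=1 RW=1 US=1 PS=0]
  → PA=0x3D5D1  (3 entries read)
#1 VA=0x340812D31 (r,kernel):
  L0: frame=0x35 idx=13 entry=0x40007 [P=1 RW=1 US=1 PS=0]
  L1: frame=0x40 idx=4 entry=0x42007 [P=1 RW=1 US=1 PS=0]
  L2: frame=0x42 idx=18 entry=0x46007 [P=1 RW=1 US=1 PS=0]
  → PA=0x46D31  (3 entries read)
#2 VA=0x80208590 (w,kernel):
  L0: frame=0x35 idx=2 entry=0x48007 [P=1 RW=1 US=1 PS=0]
  L1: frame=0x48 idx=1 entry=0x49007 [P=1 RW=1 US=1 PS=0]
  L2: frame=0x49 idx=8 entry=0x4C007 [P=1 RW=1 US=1 PS=0]
  → PA=0x4C590  (3 entries read)
#3 VA=0x182603B07 (w,kernel):
  L0: frame=0x35 idx=6 entry=0x4F007 [P=1 RW=1 US=1 PS=0]
  L1: frame=0x4F idx=19 entry=0x50007 [P=1 RW=1 US=1 PS=0]
  L2: frame=0x50 idx=3 entry=0x52005 [P=1 RW=0 US=1 PS=0]
  ✗ PROTECTION_VIOLATION  [3 reads]

Entries read for #3: 3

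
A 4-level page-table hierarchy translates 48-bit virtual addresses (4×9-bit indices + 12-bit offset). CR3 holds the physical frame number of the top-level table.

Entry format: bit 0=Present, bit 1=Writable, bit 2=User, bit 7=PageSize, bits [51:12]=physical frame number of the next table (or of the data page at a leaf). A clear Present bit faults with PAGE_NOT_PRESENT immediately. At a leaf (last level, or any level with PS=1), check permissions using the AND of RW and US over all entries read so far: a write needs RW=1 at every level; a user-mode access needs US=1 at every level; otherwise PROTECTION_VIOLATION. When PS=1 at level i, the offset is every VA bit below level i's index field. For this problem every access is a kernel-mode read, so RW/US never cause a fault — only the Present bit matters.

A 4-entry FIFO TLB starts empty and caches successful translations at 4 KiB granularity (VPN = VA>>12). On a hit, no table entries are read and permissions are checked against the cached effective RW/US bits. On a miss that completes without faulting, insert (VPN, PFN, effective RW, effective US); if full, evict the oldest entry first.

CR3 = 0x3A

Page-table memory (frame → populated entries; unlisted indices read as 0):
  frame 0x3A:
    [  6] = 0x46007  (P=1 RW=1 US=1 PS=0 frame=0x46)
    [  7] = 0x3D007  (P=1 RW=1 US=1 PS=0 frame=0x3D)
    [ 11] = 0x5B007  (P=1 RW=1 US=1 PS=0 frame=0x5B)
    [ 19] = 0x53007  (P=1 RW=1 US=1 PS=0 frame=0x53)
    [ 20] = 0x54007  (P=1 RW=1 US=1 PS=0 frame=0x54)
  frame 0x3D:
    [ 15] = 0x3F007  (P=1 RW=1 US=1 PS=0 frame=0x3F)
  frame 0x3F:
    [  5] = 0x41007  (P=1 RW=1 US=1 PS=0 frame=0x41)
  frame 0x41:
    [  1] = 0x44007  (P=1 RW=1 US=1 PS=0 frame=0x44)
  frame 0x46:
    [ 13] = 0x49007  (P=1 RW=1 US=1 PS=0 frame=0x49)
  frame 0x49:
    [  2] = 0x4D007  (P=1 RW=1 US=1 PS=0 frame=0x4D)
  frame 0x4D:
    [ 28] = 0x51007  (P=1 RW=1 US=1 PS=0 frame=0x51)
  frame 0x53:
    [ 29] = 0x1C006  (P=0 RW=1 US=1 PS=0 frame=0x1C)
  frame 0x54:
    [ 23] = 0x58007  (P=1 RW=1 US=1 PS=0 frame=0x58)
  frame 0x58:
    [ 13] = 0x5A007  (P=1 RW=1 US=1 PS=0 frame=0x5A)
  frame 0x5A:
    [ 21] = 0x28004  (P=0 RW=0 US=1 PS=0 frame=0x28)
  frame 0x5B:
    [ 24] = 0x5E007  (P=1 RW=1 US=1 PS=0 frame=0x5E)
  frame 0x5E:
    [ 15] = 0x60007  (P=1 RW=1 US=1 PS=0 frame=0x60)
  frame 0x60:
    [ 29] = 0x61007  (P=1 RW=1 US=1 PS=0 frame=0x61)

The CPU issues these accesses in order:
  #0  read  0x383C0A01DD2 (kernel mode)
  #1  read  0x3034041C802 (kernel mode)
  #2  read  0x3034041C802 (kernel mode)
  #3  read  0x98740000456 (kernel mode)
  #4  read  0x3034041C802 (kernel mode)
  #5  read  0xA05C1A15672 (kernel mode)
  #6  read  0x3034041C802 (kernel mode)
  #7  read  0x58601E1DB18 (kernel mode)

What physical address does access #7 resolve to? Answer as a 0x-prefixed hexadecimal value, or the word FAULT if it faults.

Walk each access:
#0 VA=0x383C0A01DD2 (r,kernel):
  L0 @0x3A[7] → 0x3D007  P=1,RW=1,US=1,PS=0
  L1 @0x3D[15] → 0x3F007  P=1,RW=1,US=1,PS=0
  L2 @0x3F[5] → 0x41007  P=1,RW=1,US=1,PS=0
  L3 @0x41[1] → 0x44007  P=1,RW=1,US=1,PS=0
  → PA=0x44DD2  (4 entries read)
#1 VA=0x3034041C802 (r,kernel):
  L0 @0x3A[6] → 0x46007  P=1,RW=1,US=1,PS=0
  L1 @0x46[13] → 0x49007  P=1,RW=1,US=1,PS=0
  L2 @0x49[2] → 0x4D007  P=1,RW=1,US=1,PS=0
  L3 @0x4D[28] → 0x51007  P=1,RW=1,US=1,PS=0
  → PA=0x51802  (4 entries read)
#2 VA=0x3034041C802 (r,kernel):
  TLB hit vpn=0x3034041C → PA=0x51802
#3 VA=0x98740000456 (r,kernel):
  L0 @0x3A[19] → 0x53007  P=1,RW=1,US=1,PS=0
  L1 @0x53[29] → 0x1C006  P=0,RW=1,US=1,PS=0
  ✗ PAGE_NOT_PRESENT  [2 reads]
#4 VA=0x3034041C802 (r,kernel):
  TLB hit vpn=0x3034041C → PA=0x51802
#5 VA=0xA05C1A15672 (r,kernel):
  L0 @0x3A[20] → 0x54007  P=1,RW=1,US=1,PS=0
  L1 @0x54[23] → 0x58007  P=1,RW=1,US=1,PS=0
  L2 @0x58[13] → 0x5A007  P=1,RW=1,US=1,PS=0
  L3 @0x5A[21] → 0x28004  P=0,RW=0,US=1,PS=0
  ✗ PAGE_NOT_PRESENT  [4 reads]
#6 VA=0x3034041C802 (r,kernel):
  TLB hit vpn=0x3034041C → PA=0x51802
#7 VA=0x58601E1DB18 (r,kernel):
  L0 @0x3A[11] → 0x5B007  P=1,RW=1,US=1,PS=0
  L1 @0x5B[24] → 0x5E007  P=1,RW=1,US=1,PS=0
  L2 @0x5E[15] → 0x60007  P=1,RW=1,US=1,PS=0
  L3 @0x60[29] → 0x61007  P=1,RW=1,US=1,PS=0
  → PA=0x61B18  (4 entries read)

Access #7 PA: 0x61B18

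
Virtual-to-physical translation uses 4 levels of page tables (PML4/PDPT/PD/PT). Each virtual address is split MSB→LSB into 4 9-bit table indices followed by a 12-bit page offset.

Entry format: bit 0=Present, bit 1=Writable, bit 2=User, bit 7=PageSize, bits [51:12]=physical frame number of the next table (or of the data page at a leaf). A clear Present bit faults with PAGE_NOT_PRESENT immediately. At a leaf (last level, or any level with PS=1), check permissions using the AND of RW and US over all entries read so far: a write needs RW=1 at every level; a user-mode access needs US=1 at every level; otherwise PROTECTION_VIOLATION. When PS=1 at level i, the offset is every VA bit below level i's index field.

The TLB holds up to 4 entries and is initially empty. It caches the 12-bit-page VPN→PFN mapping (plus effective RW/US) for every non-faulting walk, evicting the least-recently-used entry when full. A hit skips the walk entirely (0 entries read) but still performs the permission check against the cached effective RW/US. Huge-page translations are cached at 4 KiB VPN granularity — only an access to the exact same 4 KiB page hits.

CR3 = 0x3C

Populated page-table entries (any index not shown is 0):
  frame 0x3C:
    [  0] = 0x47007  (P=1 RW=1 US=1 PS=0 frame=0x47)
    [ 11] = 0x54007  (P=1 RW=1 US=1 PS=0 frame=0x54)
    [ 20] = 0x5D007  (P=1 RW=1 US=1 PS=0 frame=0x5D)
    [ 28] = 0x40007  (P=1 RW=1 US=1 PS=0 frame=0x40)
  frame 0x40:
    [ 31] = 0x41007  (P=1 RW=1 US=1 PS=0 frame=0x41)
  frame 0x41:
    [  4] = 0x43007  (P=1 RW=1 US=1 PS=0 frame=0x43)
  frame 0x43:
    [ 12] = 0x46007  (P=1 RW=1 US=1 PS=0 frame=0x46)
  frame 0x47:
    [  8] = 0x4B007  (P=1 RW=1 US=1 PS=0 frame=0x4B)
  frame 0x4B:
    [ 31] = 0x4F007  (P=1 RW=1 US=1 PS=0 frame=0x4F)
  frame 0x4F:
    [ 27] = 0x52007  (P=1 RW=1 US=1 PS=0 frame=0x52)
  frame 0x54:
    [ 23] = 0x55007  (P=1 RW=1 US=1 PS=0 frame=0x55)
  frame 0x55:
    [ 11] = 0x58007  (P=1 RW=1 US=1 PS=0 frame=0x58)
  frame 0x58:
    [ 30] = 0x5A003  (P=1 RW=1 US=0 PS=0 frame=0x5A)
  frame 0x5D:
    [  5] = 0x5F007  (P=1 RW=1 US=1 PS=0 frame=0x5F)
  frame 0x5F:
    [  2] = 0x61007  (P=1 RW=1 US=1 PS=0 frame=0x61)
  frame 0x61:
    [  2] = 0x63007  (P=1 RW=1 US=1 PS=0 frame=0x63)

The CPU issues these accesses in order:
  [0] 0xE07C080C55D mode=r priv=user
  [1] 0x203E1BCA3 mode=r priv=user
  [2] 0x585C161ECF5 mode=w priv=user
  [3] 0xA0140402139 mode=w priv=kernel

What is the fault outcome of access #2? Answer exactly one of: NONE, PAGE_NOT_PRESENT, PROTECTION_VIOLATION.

Per-access translation:
#0 VA=0xE07C080C55D (r,user):
  L0 @0x3C[28] → 0x40007  P=1,RW=1,US=1,PS=0
  L1 @0x40[31] → 0x41007  P=1,RW=1,US=1,PS=0
  L2 @0x41[4] → 0x43007  P=1,RW=1,US=1,PS=0
  L3 @0x43[12] → 0x46007  P=1,RW=1,US=1,PS=0
  → PA=0x4655D  (4 entries read)
#1 VA=0x203E1BCA3 (r,user):
  L0 @0x3C[0] → 0x47007  P=1,RW=1,US=1,PS=0
  L1 @0x47[8] → 0x4B007  P=1,RW=1,US=1,PS=0
  L2 @0x4B[31] → 0x4F007  P=1,RW=1,US=1,PS=0
  L3 @0x4F[27] → 0x52007  P=1,RW=1,US=1,PS=0
  → PA=0x52CA3  (4 entries read)
#2 VA=0x585C161ECF5 (w,user):
  L0 @0x3C[11] → 0x54007  P=1,RW=1,US=1,PS=0
  L1 @0x54[23] → 0x55007  P=1,RW=1,US=1,PS=0
  L2 @0x55[11] → 0x58007  P=1,RW=1,US=1,PS=0
  L3 @0x58[30] → 0x5A003  P=1,RW=1,US=0,PS=0
  ✗ PROTECTION_VIOLATION  [4 reads]
#3 VA=0xA0140402139 (w,kernel):
  L0 @0x3C[20] → 0x5D007  P=1,RW=1,US=1,PS=0
  L1 @0x5D[5] → 0x5F007  P=1,RW=1,US=1,PS=0
  L2 @0x5F[2] → 0x61007  P=1,RW=1,US=1,PS=0
  L3 @0x61[2] → 0x63007  P=1,RW=1,US=1,PS=0
  → PA=0x63139  (4 entries read)

Access #2 fault: PROTECTION_VIOLATION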